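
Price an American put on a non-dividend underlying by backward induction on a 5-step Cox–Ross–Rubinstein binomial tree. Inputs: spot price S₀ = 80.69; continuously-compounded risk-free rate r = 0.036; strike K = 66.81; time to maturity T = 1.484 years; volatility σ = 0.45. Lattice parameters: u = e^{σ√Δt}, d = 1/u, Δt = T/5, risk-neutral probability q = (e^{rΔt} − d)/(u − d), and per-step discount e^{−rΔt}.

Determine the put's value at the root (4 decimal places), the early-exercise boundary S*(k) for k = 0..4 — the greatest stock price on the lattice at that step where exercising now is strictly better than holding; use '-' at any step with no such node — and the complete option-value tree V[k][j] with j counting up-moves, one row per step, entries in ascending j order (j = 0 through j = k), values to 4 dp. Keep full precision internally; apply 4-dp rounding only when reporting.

params: Δt=0.29680 u=1.27782 d=0.78258 q=0.46071 e^(-rΔt)=0.98937
t_5 payoffs: 43.1253 28.1369 3.6635 0.0000 0.0000 0.0000
t_4: node(4,0) S=30.2648 payoff=36.5452 vs cont=35.8351 → 36.5452 [stop]  node(4,1) S=49.4173 payoff=17.3927 vs cont=16.6827 → 17.3927 [stop]  node(4,2) S=80.6900 payoff=0.0000 vs cont=1.9547 → 1.9547 [wait]  node(4,3) S=131.7530 payoff=0.0000 vs cont=0.0000 → 0.0000 [wait]  node(4,4) S=215.1301 payoff=0.0000 vs cont=0.0000 → 0.0000 [wait]  ⇒ S*(4)=49.4173
t_3: node(3,0) S=38.6731 payoff=28.1369 vs cont=27.4269 → 28.1369 [stop]  node(3,1) S=63.1465 payoff=3.6635 vs cont=10.1711 → 10.1711 [wait]  node(3,2) S=103.1075 payoff=0.0000 vs cont=1.0430 → 1.0430 [wait]  node(3,3) S=168.3569 payoff=0.0000 vs cont=0.0000 → 0.0000 [wait]  ⇒ S*(3)=38.6731
t_2: node(2,0) S=49.4173 payoff=17.3927 vs cont=19.6489 → 19.6489 [wait]  node(2,1) S=80.6900 payoff=0.0000 vs cont=5.9023 → 5.9023 [wait]  node(2,2) S=131.7530 payoff=0.0000 vs cont=0.5565 → 0.5565 [wait]  ⇒ S*(2)=-
t_1: node(1,0) S=63.1465 payoff=3.6635 vs cont=13.1742 → 13.1742 [wait]  node(1,1) S=103.1075 payoff=0.0000 vs cont=3.4029 → 3.4029 [wait]  ⇒ S*(1)=-
t_0: node(0,0) S=80.6900 payoff=0.0000 vs cont=8.5803 → 8.5803 [wait]  ⇒ S*(0)=-

price = 8.5803
boundary = - - - 38.6731 49.4173
tree:
8.5803
13.1742 3.4029
19.6489 5.9023 0.5565
28.1369 10.1711 1.0430 0.0000
36.5452 17.3927 1.9547 0.0000 0.0000
43.1253 28.1369 3.6635 0.0000 0.0000 0.0000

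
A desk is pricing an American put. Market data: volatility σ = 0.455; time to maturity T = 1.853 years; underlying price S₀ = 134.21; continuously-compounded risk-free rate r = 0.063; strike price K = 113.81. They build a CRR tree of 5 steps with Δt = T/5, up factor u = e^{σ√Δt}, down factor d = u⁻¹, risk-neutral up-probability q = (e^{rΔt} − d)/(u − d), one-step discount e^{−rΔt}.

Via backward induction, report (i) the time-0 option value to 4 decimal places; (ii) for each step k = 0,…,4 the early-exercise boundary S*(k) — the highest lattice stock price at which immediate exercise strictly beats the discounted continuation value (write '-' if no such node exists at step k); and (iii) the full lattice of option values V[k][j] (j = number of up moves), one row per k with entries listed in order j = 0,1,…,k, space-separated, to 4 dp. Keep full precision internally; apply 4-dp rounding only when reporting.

price = 16.5817
boundary = - - - 58.4654 77.1249
tree:
16.5817
25.6848 7.2788
38.5334 12.6682 1.6444
55.3446 21.7482 3.1958 0.0000
69.4896 36.6851 6.2109 0.0000 0.0000
80.2124 55.3446 12.0705 0.0000 0.0000 0.0000

params: Δt=0.37060 u=1.31915 d=0.75806 q=0.47329 e^(-rΔt)=0.97692
t_5 payoffs: 80.2124 55.3446 12.0705 0.0000 0.0000 0.0000
t_4: node(4,0) S=44.3204 payoff=69.4896 vs cont=66.8631 → 69.4896 [stop]  node(4,1) S=77.1249 payoff=36.6851 vs cont=34.0587 → 36.6851 [stop]  node(4,2) S=134.2100 payoff=0.0000 vs cont=6.2109 → 6.2109 [wait]  node(4,3) S=233.5476 payoff=0.0000 vs cont=0.0000 → 0.0000 [wait]  node(4,4) S=406.4113 payoff=0.0000 vs cont=0.0000 → 0.0000 [wait]  ⇒ S*(4)=77.1249
t_3: node(3,0) S=58.4654 payoff=55.3446 vs cont=52.7181 → 55.3446 [stop]  node(3,1) S=101.7395 payoff=12.0705 vs cont=21.7482 → 21.7482 [wait]  node(3,2) S=177.0435 payoff=0.0000 vs cont=3.1958 → 3.1958 [wait]  node(3,3) S=308.0850 payoff=0.0000 vs cont=0.0000 → 0.0000 [wait]  ⇒ S*(3)=58.4654
t_2: node(2,0) S=77.1249 payoff=36.6851 vs cont=38.5334 → 38.5334 [wait]  node(2,1) S=134.2100 payoff=0.0000 vs cont=12.6682 → 12.6682 [wait]  node(2,2) S=233.5476 payoff=0.0000 vs cont=1.6444 → 1.6444 [wait]  ⇒ S*(2)=-
t_1: node(1,0) S=101.7395 payoff=12.0705 vs cont=25.6848 → 25.6848 [wait]  node(1,1) S=177.0435 payoff=0.0000 vs cont=7.2788 → 7.2788 [wait]  ⇒ S*(1)=-
t_0: node(0,0) S=134.2100 payoff=0.0000 vs cont=16.5817 → 16.5817 [wait]  ⇒ S*(0)=-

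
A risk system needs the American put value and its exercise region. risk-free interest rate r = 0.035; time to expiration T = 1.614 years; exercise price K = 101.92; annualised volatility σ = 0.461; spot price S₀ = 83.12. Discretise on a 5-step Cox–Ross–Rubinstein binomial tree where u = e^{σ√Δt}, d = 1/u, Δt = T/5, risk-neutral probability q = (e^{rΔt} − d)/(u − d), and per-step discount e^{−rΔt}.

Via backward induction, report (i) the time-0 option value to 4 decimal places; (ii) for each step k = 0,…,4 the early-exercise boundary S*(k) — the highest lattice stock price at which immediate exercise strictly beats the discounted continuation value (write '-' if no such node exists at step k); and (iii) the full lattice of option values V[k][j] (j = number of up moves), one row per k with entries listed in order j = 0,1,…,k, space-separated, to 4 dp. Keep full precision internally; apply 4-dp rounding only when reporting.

params: Δt=0.32280 u=1.29942 d=0.76957 q=0.45634 e^(-rΔt)=0.98877
t_5 payoffs: 79.4835 64.0361 37.9531 0.0000 0.0000 0.0000
t_4: node(4,0) S=29.1545 payoff=72.7655 vs cont=71.6205 → 72.7655 [stop]  node(4,1) S=49.2272 payoff=52.6928 vs cont=51.5478 → 52.6928 [stop]  node(4,2) S=83.1200 payoff=18.8000 vs cont=20.4019 → 20.4019 [wait]  node(4,3) S=140.3479 payoff=0.0000 vs cont=0.0000 → 0.0000 [wait]  node(4,4) S=236.9770 payoff=0.0000 vs cont=0.0000 → 0.0000 [wait]  ⇒ S*(4)=49.2272
t_3: node(3,0) S=37.8839 payoff=64.0361 vs cont=62.8911 → 64.0361 [stop]  node(3,1) S=63.9669 payoff=37.9531 vs cont=37.5309 → 37.9531 [stop]  node(3,2) S=108.0079 payoff=0.0000 vs cont=10.9672 → 10.9672 [wait]  node(3,3) S=182.3711 payoff=0.0000 vs cont=0.0000 → 0.0000 [wait]  ⇒ S*(3)=63.9669
t_2: node(2,0) S=49.2272 payoff=52.6928 vs cont=51.5478 → 52.6928 [stop]  node(2,1) S=83.1200 payoff=18.8000 vs cont=25.3504 → 25.3504 [wait]  node(2,2) S=140.3479 payoff=0.0000 vs cont=5.8955 → 5.8955 [wait]  ⇒ S*(2)=49.2272
t_1: node(1,0) S=63.9669 payoff=37.9531 vs cont=39.7637 → 39.7637 [wait]  node(1,1) S=108.0079 payoff=0.0000 vs cont=16.2874 → 16.2874 [wait]  ⇒ S*(1)=-
t_0: node(0,0) S=83.1200 payoff=18.8000 vs cont=28.7242 → 28.7242 [wait]  ⇒ S*(0)=-

price = 28.7242
boundary = - - 49.2272 63.9669 49.2272
tree:
28.7242
39.7637 16.2874
52.6928 25.3504 5.8955
64.0361 37.9531 10.9672 0.0000
72.7655 52.6928 20.4019 0.0000 0.0000
79.4835 64.0361 37.9531 0.0000 0.0000 0.0000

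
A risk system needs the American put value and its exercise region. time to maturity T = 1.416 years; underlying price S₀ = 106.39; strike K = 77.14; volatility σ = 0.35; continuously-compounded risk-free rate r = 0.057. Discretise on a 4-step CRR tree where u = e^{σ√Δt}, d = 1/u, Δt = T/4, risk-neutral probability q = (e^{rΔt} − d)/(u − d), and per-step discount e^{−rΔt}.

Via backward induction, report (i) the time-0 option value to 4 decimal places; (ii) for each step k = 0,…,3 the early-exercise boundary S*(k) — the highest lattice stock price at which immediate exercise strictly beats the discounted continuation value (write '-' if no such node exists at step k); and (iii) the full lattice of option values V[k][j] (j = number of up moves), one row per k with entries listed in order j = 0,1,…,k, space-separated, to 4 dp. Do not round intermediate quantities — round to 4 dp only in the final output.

price = 3.6462
boundary = - - - 56.9620
tree:
3.6462
6.5646 0.8388
11.6309 1.7007 0.0000
20.1780 3.4480 0.0000 0.0000
30.8863 6.9907 0.0000 0.0000 0.0000

Δt=0.35400  u=1.23151  d=0.81201  q=0.49672  discount=0.98002
step 4 (expiry): payoffs max(K−S,0) = 30.8863 6.9907 0.0000 0.0000 0.0000
step 3: (k=3,j=0): S=56.9620, (K−S)⁺=20.1780, hold=18.6371 ⇒ V=20.1780 exercise | (k=3,j=1): S=86.3897, (K−S)⁺=0.0000, hold=3.4480 ⇒ V=3.4480 continue | (k=3,j=2): S=131.0206, (K−S)⁺=0.0000, hold=0.0000 ⇒ V=0.0000 continue | (k=3,j=3): S=198.7086, (K−S)⁺=0.0000, hold=0.0000 ⇒ V=0.0000 continue  boundary S*=56.9620
step 2: (k=2,j=0): S=70.1493, (K−S)⁺=6.9907, hold=11.6309 ⇒ V=11.6309 continue | (k=2,j=1): S=106.3900, (K−S)⁺=0.0000, hold=1.7007 ⇒ V=1.7007 continue | (k=2,j=2): S=161.3534, (K−S)⁺=0.0000, hold=0.0000 ⇒ V=0.0000 continue  boundary S*=-
step 1: (k=1,j=0): S=86.3897, (K−S)⁺=0.0000, hold=6.5646 ⇒ V=6.5646 continue | (k=1,j=1): S=131.0206, (K−S)⁺=0.0000, hold=0.8388 ⇒ V=0.8388 continue  boundary S*=-
step 0: (k=0,j=0): S=106.3900, (K−S)⁺=0.0000, hold=3.6462 ⇒ V=3.6462 continue  boundary S*=-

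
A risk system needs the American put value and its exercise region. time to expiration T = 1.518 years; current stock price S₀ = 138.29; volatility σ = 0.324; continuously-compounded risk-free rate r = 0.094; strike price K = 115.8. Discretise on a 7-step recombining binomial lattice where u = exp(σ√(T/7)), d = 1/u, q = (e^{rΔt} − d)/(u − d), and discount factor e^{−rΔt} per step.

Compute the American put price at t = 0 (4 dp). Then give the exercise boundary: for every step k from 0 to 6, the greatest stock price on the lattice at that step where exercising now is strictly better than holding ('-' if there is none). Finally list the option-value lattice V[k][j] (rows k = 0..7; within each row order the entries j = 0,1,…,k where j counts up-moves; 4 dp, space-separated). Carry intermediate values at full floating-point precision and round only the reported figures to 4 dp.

Δt=0.21686  u=1.16286  d=0.85995  q=0.53034  discount=0.97982
step 7 (expiry): payoffs max(K−S,0) = 67.7043 50.7632 27.8549 0.0000 0.0000 0.0000 0.0000 0.0000
step 6: (k=6,j=0): S=55.9284, (K−S)⁺=59.8716, hold=57.5350 ⇒ V=59.8716 exercise | (k=6,j=1): S=75.6285, (K−S)⁺=40.1715, hold=37.8349 ⇒ V=40.1715 exercise | (k=6,j=2): S=102.2676, (K−S)⁺=13.5324, hold=12.8184 ⇒ V=13.5324 exercise | (k=6,j=3): S=138.2900, (K−S)⁺=0.0000, hold=0.0000 ⇒ V=0.0000 continue | (k=6,j=4): S=187.0008, (K−S)⁺=0.0000, hold=0.0000 ⇒ V=0.0000 continue | (k=6,j=5): S=252.8694, (K−S)⁺=0.0000, hold=0.0000 ⇒ V=0.0000 continue | (k=6,j=6): S=341.9393, (K−S)⁺=0.0000, hold=0.0000 ⇒ V=0.0000 continue  boundary S*=102.2676
step 5: (k=5,j=0): S=65.0368, (K−S)⁺=50.7632, hold=48.4266 ⇒ V=50.7632 exercise | (k=5,j=1): S=87.9451, (K−S)⁺=27.8549, hold=25.5183 ⇒ V=27.8549 exercise | (k=5,j=2): S=118.9226, (K−S)⁺=0.0000, hold=6.2274 ⇒ V=6.2274 continue | (k=5,j=3): S=160.8115, (K−S)⁺=0.0000, hold=0.0000 ⇒ V=0.0000 continue | (k=5,j=4): S=217.4553, (K−S)⁺=0.0000, hold=0.0000 ⇒ V=0.0000 continue | (k=5,j=5): S=294.0510, (K−S)⁺=0.0000, hold=0.0000 ⇒ V=0.0000 continue  boundary S*=87.9451
step 4: (k=4,j=0): S=75.6285, (K−S)⁺=40.1715, hold=37.8349 ⇒ V=40.1715 exercise | (k=4,j=1): S=102.2676, (K−S)⁺=13.5324, hold=16.0544 ⇒ V=16.0544 continue | (k=4,j=2): S=138.2900, (K−S)⁺=0.0000, hold=2.8658 ⇒ V=2.8658 continue | (k=4,j=3): S=187.0008, (K−S)⁺=0.0000, hold=0.0000 ⇒ V=0.0000 continue | (k=4,j=4): S=252.8694, (K−S)⁺=0.0000, hold=0.0000 ⇒ V=0.0000 continue  boundary S*=75.6285
step 3: (k=3,j=0): S=87.9451, (K−S)⁺=27.8549, hold=26.8288 ⇒ V=27.8549 exercise | (k=3,j=1): S=118.9226, (K−S)⁺=0.0000, hold=8.8771 ⇒ V=8.8771 continue | (k=3,j=2): S=160.8115, (K−S)⁺=0.0000, hold=1.3188 ⇒ V=1.3188 continue | (k=3,j=3): S=217.4553, (K−S)⁺=0.0000, hold=0.0000 ⇒ V=0.0000 continue  boundary S*=87.9451
step 2: (k=2,j=0): S=102.2676, (K−S)⁺=13.5324, hold=17.4313 ⇒ V=17.4313 continue | (k=2,j=1): S=138.2900, (K−S)⁺=0.0000, hold=4.7704 ⇒ V=4.7704 continue | (k=2,j=2): S=187.0008, (K−S)⁺=0.0000, hold=0.6069 ⇒ V=0.6069 continue  boundary S*=-
step 1: (k=1,j=0): S=118.9226, (K−S)⁺=0.0000, hold=10.5005 ⇒ V=10.5005 continue | (k=1,j=1): S=160.8115, (K−S)⁺=0.0000, hold=2.5106 ⇒ V=2.5106 continue  boundary S*=-
step 0: (k=0,j=0): S=138.2900, (K−S)⁺=0.0000, hold=6.1368 ⇒ V=6.1368 continue  boundary S*=-

price = 6.1368
boundary = - - - 87.9451 75.6285 87.9451 102.2676
tree:
6.1368
10.5005 2.5106
17.4313 4.7704 0.6069
27.8549 8.8771 1.3188 0.0000
40.1715 16.0544 2.8658 0.0000 0.0000
50.7632 27.8549 6.2274 0.0000 0.0000 0.0000
59.8716 40.1715 13.5324 0.0000 0.0000 0.0000 0.0000
67.7043 50.7632 27.8549 0.0000 0.0000 0.0000 0.0000 0.0000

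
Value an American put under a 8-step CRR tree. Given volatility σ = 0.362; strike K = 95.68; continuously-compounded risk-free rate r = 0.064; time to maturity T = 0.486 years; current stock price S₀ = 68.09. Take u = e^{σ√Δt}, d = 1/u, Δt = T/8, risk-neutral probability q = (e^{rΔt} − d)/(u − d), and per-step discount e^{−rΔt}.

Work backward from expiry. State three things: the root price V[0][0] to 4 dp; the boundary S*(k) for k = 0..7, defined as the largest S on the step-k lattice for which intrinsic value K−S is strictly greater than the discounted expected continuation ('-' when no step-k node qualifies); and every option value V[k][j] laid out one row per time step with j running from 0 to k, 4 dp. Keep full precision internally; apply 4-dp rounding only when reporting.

price = 27.5900
boundary = 68.0900 62.2779 68.0900 74.4445 68.0900 74.4445 81.3921 74.4445
tree:
27.5900
33.4021 21.5299
38.7181 27.5900 15.6258
43.5803 33.4021 21.2355 10.1271
48.0275 38.7181 27.5900 15.0104 5.3131
52.0951 43.5803 33.4021 21.2355 8.8902 1.7705
55.8155 48.0275 38.7181 27.5900 14.2879 3.5513 0.0000
59.2183 52.0951 43.5803 33.4021 21.2355 7.1232 0.0000 0.0000
62.3306 55.8155 48.0275 38.7181 27.5900 14.2879 0.0000 0.0000 0.0000

Δt=0.06075  u=1.09333  d=0.91464  q=0.49951  discount=0.99612
step 8 (expiry): payoffs max(K−S,0) = 62.3306 55.8155 48.0275 38.7181 27.5900 14.2879 0.0000 0.0000 0.0000
step 7: (k=7,j=0): S=36.4617, (K−S)⁺=59.2183, hold=58.8470 ⇒ V=59.2183 exercise | (k=7,j=1): S=43.5849, (K−S)⁺=52.0951, hold=51.7238 ⇒ V=52.0951 exercise | (k=7,j=2): S=52.0997, (K−S)⁺=43.5803, hold=43.2091 ⇒ V=43.5803 exercise | (k=7,j=3): S=62.2779, (K−S)⁺=33.4021, hold=33.0308 ⇒ V=33.4021 exercise | (k=7,j=4): S=74.4445, (K−S)⁺=21.2355, hold=20.8642 ⇒ V=21.2355 exercise | (k=7,j=5): S=88.9881, (K−S)⁺=6.6919, hold=7.1232 ⇒ V=7.1232 continue | (k=7,j=6): S=106.3729, (K−S)⁺=0.0000, hold=0.0000 ⇒ V=0.0000 continue | (k=7,j=7): S=127.1539, (K−S)⁺=0.0000, hold=0.0000 ⇒ V=0.0000 continue  boundary S*=74.4445
step 6: (k=6,j=0): S=39.8645, (K−S)⁺=55.8155, hold=55.4442 ⇒ V=55.8155 exercise | (k=6,j=1): S=47.6525, (K−S)⁺=48.0275, hold=47.6563 ⇒ V=48.0275 exercise | (k=6,j=2): S=56.9619, (K−S)⁺=38.7181, hold=38.3468 ⇒ V=38.7181 exercise | (k=6,j=3): S=68.0900, (K−S)⁺=27.5900, hold=27.2187 ⇒ V=27.5900 exercise | (k=6,j=4): S=81.3921, (K−S)⁺=14.2879, hold=14.1312 ⇒ V=14.2879 exercise | (k=6,j=5): S=97.2929, (K−S)⁺=0.0000, hold=3.5513 ⇒ V=3.5513 continue | (k=6,j=6): S=116.3002, (K−S)⁺=0.0000, hold=0.0000 ⇒ V=0.0000 continue  boundary S*=81.3921
step 5: (k=5,j=0): S=43.5849, (K−S)⁺=52.0951, hold=51.7238 ⇒ V=52.0951 exercise | (k=5,j=1): S=52.0997, (K−S)⁺=43.5803, hold=43.2091 ⇒ V=43.5803 exercise | (k=5,j=2): S=62.2779, (K−S)⁺=33.4021, hold=33.0308 ⇒ V=33.4021 exercise | (k=5,j=3): S=74.4445, (K−S)⁺=21.2355, hold=20.8642 ⇒ V=21.2355 exercise | (k=5,j=4): S=88.9881, (K−S)⁺=6.6919, hold=8.8902 ⇒ V=8.8902 continue | (k=5,j=5): S=106.3729, (K−S)⁺=0.0000, hold=1.7705 ⇒ V=1.7705 continue  boundary S*=74.4445
step 4: (k=4,j=0): S=47.6525, (K−S)⁺=48.0275, hold=47.6563 ⇒ V=48.0275 exercise | (k=4,j=1): S=56.9619, (K−S)⁺=38.7181, hold=38.3468 ⇒ V=38.7181 exercise | (k=4,j=2): S=68.0900, (K−S)⁺=27.5900, hold=27.2187 ⇒ V=27.5900 exercise | (k=4,j=3): S=81.3921, (K−S)⁺=14.2879, hold=15.0104 ⇒ V=15.0104 continue | (k=4,j=4): S=97.2929, (K−S)⁺=0.0000, hold=5.3131 ⇒ V=5.3131 continue  boundary S*=68.0900
step 3: (k=3,j=0): S=52.0997, (K−S)⁺=43.5803, hold=43.2091 ⇒ V=43.5803 exercise | (k=3,j=1): S=62.2779, (K−S)⁺=33.4021, hold=33.0308 ⇒ V=33.4021 exercise | (k=3,j=2): S=74.4445, (K−S)⁺=21.2355, hold=21.2237 ⇒ V=21.2355 exercise | (k=3,j=3): S=88.9881, (K−S)⁺=6.6919, hold=10.1271 ⇒ V=10.1271 continue  boundary S*=74.4445
step 2: (k=2,j=0): S=56.9619, (K−S)⁺=38.7181, hold=38.3468 ⇒ V=38.7181 exercise | (k=2,j=1): S=68.0900, (K−S)⁺=27.5900, hold=27.2187 ⇒ V=27.5900 exercise | (k=2,j=2): S=81.3921, (K−S)⁺=14.2879, hold=15.6258 ⇒ V=15.6258 continue  boundary S*=68.0900
step 1: (k=1,j=0): S=62.2779, (K−S)⁺=33.4021, hold=33.0308 ⇒ V=33.4021 exercise | (k=1,j=1): S=74.4445, (K−S)⁺=21.2355, hold=21.5299 ⇒ V=21.5299 continue  boundary S*=62.2779
step 0: (k=0,j=0): S=68.0900, (K−S)⁺=27.5900, hold=27.3652 ⇒ V=27.5900 exercise  boundary S*=68.0900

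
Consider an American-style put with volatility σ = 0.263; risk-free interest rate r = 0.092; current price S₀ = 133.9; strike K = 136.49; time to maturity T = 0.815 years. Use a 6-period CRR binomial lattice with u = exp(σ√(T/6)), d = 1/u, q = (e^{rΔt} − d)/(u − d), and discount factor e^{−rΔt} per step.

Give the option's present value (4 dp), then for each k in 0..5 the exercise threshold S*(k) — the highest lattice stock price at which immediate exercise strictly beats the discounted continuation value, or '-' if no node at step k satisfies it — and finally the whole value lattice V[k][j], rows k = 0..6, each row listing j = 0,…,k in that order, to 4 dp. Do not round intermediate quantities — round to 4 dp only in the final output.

price = 10.3259
boundary = - - 110.3032 100.1133 110.3032 121.5302
tree:
10.3259
16.7590 5.0981
26.1868 9.1357 1.7850
36.3767 15.8406 3.6493 0.2420
45.6252 26.1868 7.4152 0.5332 0.0000
54.0194 36.3767 14.9598 1.1752 0.0000 0.0000
61.6380 45.6252 26.1868 2.5900 0.0000 0.0000 0.0000

Δt=0.13583, u=1.10178, d=0.90762, q=0.54055, disc=e^(-rΔt)=0.98758
k=6 terminal: V=max(K-S,0) → 61.6380 45.6252 26.1868 2.5900 0.0000 0.0000 0.0000
k=5: j=0 S=82.4706 intr=54.0194 cont=52.3243 V=54.0194[EX]; j=1 S=100.1133 intr=36.3767 cont=34.6816 V=36.3767[EX]; j=2 S=121.5302 intr=14.9598 cont=13.2647 V=14.9598[EX]; j=3 S=147.5288 intr=0.0000 cont=1.1752 V=1.1752[hold]; j=4 S=179.0892 intr=0.0000 cont=0.0000 V=0.0000[hold]; j=5 S=217.4011 intr=0.0000 cont=0.0000 V=0.0000[hold]  S*(5)=121.5302
k=4: j=0 S=90.8648 intr=45.6252 cont=43.9301 V=45.6252[EX]; j=1 S=110.3032 intr=26.1868 cont=24.4917 V=26.1868[EX]; j=2 S=133.9000 intr=2.5900 cont=7.4152 V=7.4152[hold]; j=3 S=162.5448 intr=0.0000 cont=0.5332 V=0.5332[hold]; j=4 S=197.3175 intr=0.0000 cont=0.0000 V=0.0000[hold]  S*(4)=110.3032
k=3: j=0 S=100.1133 intr=36.3767 cont=34.6816 V=36.3767[EX]; j=1 S=121.5302 intr=14.9598 cont=15.8406 V=15.8406[hold]; j=2 S=147.5288 intr=0.0000 cont=3.6493 V=3.6493[hold]; j=3 S=179.0892 intr=0.0000 cont=0.2420 V=0.2420[hold]  S*(3)=100.1133
k=2: j=0 S=110.3032 intr=26.1868 cont=24.9620 V=26.1868[EX]; j=1 S=133.9000 intr=2.5900 cont=9.1357 V=9.1357[hold]; j=2 S=162.5448 intr=0.0000 cont=1.7850 V=1.7850[hold]  S*(2)=110.3032
k=1: j=0 S=121.5302 intr=14.9598 cont=16.7590 V=16.7590[hold]; j=1 S=147.5288 intr=0.0000 cont=5.0981 V=5.0981[hold]  S*(1)=-
k=0: j=0 S=133.9000 intr=2.5900 cont=10.3259 V=10.3259[hold]  S*(0)=-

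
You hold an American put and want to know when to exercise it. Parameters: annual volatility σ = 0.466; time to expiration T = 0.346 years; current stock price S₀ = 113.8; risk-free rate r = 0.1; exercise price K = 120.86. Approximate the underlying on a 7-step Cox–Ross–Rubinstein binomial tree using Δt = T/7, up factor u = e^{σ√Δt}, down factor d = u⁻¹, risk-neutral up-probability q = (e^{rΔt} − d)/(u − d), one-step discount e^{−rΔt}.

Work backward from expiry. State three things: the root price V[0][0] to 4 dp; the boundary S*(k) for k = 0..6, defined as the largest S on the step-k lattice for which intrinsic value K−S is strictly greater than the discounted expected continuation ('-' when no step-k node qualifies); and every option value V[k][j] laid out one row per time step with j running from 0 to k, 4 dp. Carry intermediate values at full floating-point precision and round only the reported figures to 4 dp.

price = 14.7394
boundary = - - - 83.3986 92.5025 83.3986 92.5025
tree:
14.7394
20.9034 8.6724
28.5792 13.3738 4.0194
37.4614 19.9097 6.9184 1.1370
45.6693 28.3575 11.5919 2.2761 0.0000
53.0693 37.4614 18.6855 4.5564 0.0000 0.0000
59.7411 45.6693 28.3575 9.1214 0.0000 0.0000 0.0000
65.7563 53.0693 37.4614 18.2599 0.0000 0.0000 0.0000 0.0000

Δt=0.04943, u=1.10916, d=0.90158, q=0.49799, disc=e^(-rΔt)=0.99507
k=7 terminal: V=max(K-S,0) → 65.7563 53.0693 37.4614 18.2599 0.0000 0.0000 0.0000 0.0000
k=6: j=0 S=61.1189 intr=59.7411 cont=59.1452 V=59.7411[EX]; j=1 S=75.1907 intr=45.6693 cont=45.0733 V=45.6693[EX]; j=2 S=92.5025 intr=28.3575 cont=27.7616 V=28.3575[EX]; j=3 S=113.8000 intr=7.0600 cont=9.1214 V=9.1214[hold]; j=4 S=140.0010 intr=0.0000 cont=0.0000 V=0.0000[hold]; j=5 S=172.2345 intr=0.0000 cont=0.0000 V=0.0000[hold]; j=6 S=211.8894 intr=0.0000 cont=0.0000 V=0.0000[hold]  S*(6)=92.5025
k=5: j=0 S=67.7907 intr=53.0693 cont=52.4734 V=53.0693[EX]; j=1 S=83.3986 intr=37.4614 cont=36.8655 V=37.4614[EX]; j=2 S=102.6001 intr=18.2599 cont=18.6855 V=18.6855[hold]; j=3 S=126.2225 intr=0.0000 cont=4.5564 V=4.5564[hold]; j=4 S=155.2836 intr=0.0000 cont=0.0000 V=0.0000[hold]; j=5 S=191.0358 intr=0.0000 cont=0.0000 V=0.0000[hold]  S*(5)=83.3986
k=4: j=0 S=75.1907 intr=45.6693 cont=45.0733 V=45.6693[EX]; j=1 S=92.5025 intr=28.3575 cont=27.9725 V=28.3575[EX]; j=2 S=113.8000 intr=7.0600 cont=11.5919 V=11.5919[hold]; j=3 S=140.0010 intr=0.0000 cont=2.2761 V=2.2761[hold]; j=4 S=172.2345 intr=0.0000 cont=0.0000 V=0.0000[hold]  S*(4)=92.5025
k=3: j=0 S=83.3986 intr=37.4614 cont=36.8655 V=37.4614[EX]; j=1 S=102.6001 intr=18.2599 cont=19.9097 V=19.9097[hold]; j=2 S=126.2225 intr=0.0000 cont=6.9184 V=6.9184[hold]; j=3 S=155.2836 intr=0.0000 cont=1.1370 V=1.1370[hold]  S*(3)=83.3986
k=2: j=0 S=92.5025 intr=28.3575 cont=28.5792 V=28.5792[hold]; j=1 S=113.8000 intr=7.0600 cont=13.3738 V=13.3738[hold]; j=2 S=140.0010 intr=0.0000 cont=4.0194 V=4.0194[hold]  S*(2)=-
k=1: j=0 S=102.6001 intr=18.2599 cont=20.9034 V=20.9034[hold]; j=1 S=126.2225 intr=0.0000 cont=8.6724 V=8.6724[hold]  S*(1)=-
k=0: j=0 S=113.8000 intr=7.0600 cont=14.7394 V=14.7394[hold]  S*(0)=-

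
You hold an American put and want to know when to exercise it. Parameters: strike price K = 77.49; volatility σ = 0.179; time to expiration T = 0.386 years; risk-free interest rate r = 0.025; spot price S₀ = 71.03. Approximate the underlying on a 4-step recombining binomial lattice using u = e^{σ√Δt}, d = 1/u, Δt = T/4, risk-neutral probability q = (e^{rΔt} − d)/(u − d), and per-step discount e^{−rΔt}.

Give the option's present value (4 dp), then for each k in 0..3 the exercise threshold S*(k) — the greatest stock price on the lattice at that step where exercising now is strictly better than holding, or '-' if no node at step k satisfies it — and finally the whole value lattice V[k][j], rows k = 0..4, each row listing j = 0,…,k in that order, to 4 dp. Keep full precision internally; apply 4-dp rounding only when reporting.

params: Δt=0.09650 u=1.05718 d=0.94591 q=0.50781 e^(-rΔt)=0.99759
t_4 payoffs: 20.6250 13.9359 6.4600 0.0000 0.0000
t_3: node(3,0) S=60.1166 payoff=17.3734 vs cont=17.1867 → 17.3734 [stop]  node(3,1) S=67.1882 payoff=10.3018 vs cont=10.1151 → 10.3018 [stop]  node(3,2) S=75.0915 payoff=2.3985 vs cont=3.1719 → 3.1719 [wait]  node(3,3) S=83.9246 payoff=0.0000 vs cont=0.0000 → 0.0000 [wait]  ⇒ S*(3)=67.1882
t_2: node(2,0) S=63.5541 payoff=13.9359 vs cont=13.7492 → 13.9359 [stop]  node(2,1) S=71.0300 payoff=6.4600 vs cont=6.6651 → 6.6651 [wait]  node(2,2) S=79.3853 payoff=0.0000 vs cont=1.5574 → 1.5574 [wait]  ⇒ S*(2)=63.5541
t_1: node(1,0) S=67.1882 payoff=10.3018 vs cont=10.2190 → 10.3018 [stop]  node(1,1) S=75.0915 payoff=2.3985 vs cont=4.0615 → 4.0615 [wait]  ⇒ S*(1)=67.1882
t_0: node(0,0) S=71.0300 payoff=6.4600 vs cont=7.1158 → 7.1158 [wait]  ⇒ S*(0)=-

price = 7.1158
boundary = - 67.1882 63.5541 67.1882
tree:
7.1158
10.3018 4.0615
13.9359 6.6651 1.5574
17.3734 10.3018 3.1719 0.0000
20.6250 13.9359 6.4600 0.0000 0.0000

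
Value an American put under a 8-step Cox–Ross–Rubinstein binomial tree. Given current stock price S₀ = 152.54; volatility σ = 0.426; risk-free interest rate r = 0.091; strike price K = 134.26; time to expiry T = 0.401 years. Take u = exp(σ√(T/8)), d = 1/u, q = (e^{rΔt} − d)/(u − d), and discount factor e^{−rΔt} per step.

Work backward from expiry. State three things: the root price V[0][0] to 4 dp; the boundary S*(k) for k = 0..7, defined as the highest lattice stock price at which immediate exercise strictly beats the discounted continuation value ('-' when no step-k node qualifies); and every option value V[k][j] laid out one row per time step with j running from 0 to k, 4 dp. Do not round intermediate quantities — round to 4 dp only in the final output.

Δt=0.05013, u=1.10007, d=0.90903, q=0.50011, disc=e^(-rΔt)=0.99545
k=8 terminal: V=max(K-S,0) → 63.1361 48.1889 30.1003 8.2104 0.0000 0.0000 0.0000 0.0000 0.0000
k=7: j=0 S=78.2414 intr=56.0186 cont=55.4076 V=56.0186[EX]; j=1 S=94.6844 intr=39.5756 cont=38.9646 V=39.5756[EX]; j=2 S=114.5831 intr=19.6769 cont=19.0659 V=19.6769[EX]; j=3 S=138.6637 intr=0.0000 cont=4.0856 V=4.0856[hold]; j=4 S=167.8050 intr=0.0000 cont=0.0000 V=0.0000[hold]; j=5 S=203.0705 intr=0.0000 cont=0.0000 V=0.0000[hold]; j=6 S=245.7474 intr=0.0000 cont=0.0000 V=0.0000[hold]; j=7 S=297.3932 intr=0.0000 cont=0.0000 V=0.0000[hold]  S*(7)=114.5831
k=6: j=0 S=86.0711 intr=48.1889 cont=47.5779 V=48.1889[EX]; j=1 S=104.1597 intr=30.1003 cont=29.4893 V=30.1003[EX]; j=2 S=126.0496 intr=8.2104 cont=11.8256 V=11.8256[hold]; j=3 S=152.5400 intr=0.0000 cont=2.0331 V=2.0331[hold]; j=4 S=184.5975 intr=0.0000 cont=0.0000 V=0.0000[hold]; j=5 S=223.3922 intr=0.0000 cont=0.0000 V=0.0000[hold]; j=6 S=270.3398 intr=0.0000 cont=0.0000 V=0.0000[hold]  S*(6)=104.1597
k=5: j=0 S=94.6844 intr=39.5756 cont=38.9646 V=39.5756[EX]; j=1 S=114.5831 intr=19.6769 cont=20.8656 V=20.8656[hold]; j=2 S=138.6637 intr=0.0000 cont=6.8968 V=6.8968[hold]; j=3 S=167.8050 intr=0.0000 cont=1.0117 V=1.0117[hold]; j=4 S=203.0705 intr=0.0000 cont=0.0000 V=0.0000[hold]; j=5 S=245.7474 intr=0.0000 cont=0.0000 V=0.0000[hold]  S*(5)=94.6844
k=4: j=0 S=104.1597 intr=30.1003 cont=30.0811 V=30.1003[EX]; j=1 S=126.0496 intr=8.2104 cont=13.8166 V=13.8166[hold]; j=2 S=152.5400 intr=0.0000 cont=3.9356 V=3.9356[hold]; j=3 S=184.5975 intr=0.0000 cont=0.5034 V=0.5034[hold]; j=4 S=223.3922 intr=0.0000 cont=0.0000 V=0.0000[hold]  S*(4)=104.1597
k=3: j=0 S=114.5831 intr=19.6769 cont=21.8568 V=21.8568[hold]; j=1 S=138.6637 intr=0.0000 cont=8.8347 V=8.8347[hold]; j=2 S=167.8050 intr=0.0000 cont=2.2091 V=2.2091[hold]; j=3 S=203.0705 intr=0.0000 cont=0.2505 V=0.2505[hold]  S*(3)=-
k=2: j=0 S=126.0496 intr=8.2104 cont=15.2745 V=15.2745[hold]; j=1 S=152.5400 intr=0.0000 cont=5.4960 V=5.4960[hold]; j=2 S=184.5975 intr=0.0000 cont=1.2240 V=1.2240[hold]  S*(2)=-
k=1: j=0 S=138.6637 intr=0.0000 cont=10.3370 V=10.3370[hold]; j=1 S=167.8050 intr=0.0000 cont=3.3443 V=3.3443[hold]  S*(1)=-
k=0: j=0 S=152.5400 intr=0.0000 cont=6.8088 V=6.8088[hold]  S*(0)=-

price = 6.8088
boundary = - - - - 104.1597 94.6844 104.1597 114.5831
tree:
6.8088
10.3370 3.3443
15.2745 5.4960 1.2240
21.8568 8.8347 2.2091 0.2505
30.1003 13.8166 3.9356 0.5034 0.0000
39.5756 20.8656 6.8968 1.0117 0.0000 0.0000
48.1889 30.1003 11.8256 2.0331 0.0000 0.0000 0.0000
56.0186 39.5756 19.6769 4.0856 0.0000 0.0000 0.0000 0.0000
63.1361 48.1889 30.1003 8.2104 0.0000 0.0000 0.0000 0.0000 0.0000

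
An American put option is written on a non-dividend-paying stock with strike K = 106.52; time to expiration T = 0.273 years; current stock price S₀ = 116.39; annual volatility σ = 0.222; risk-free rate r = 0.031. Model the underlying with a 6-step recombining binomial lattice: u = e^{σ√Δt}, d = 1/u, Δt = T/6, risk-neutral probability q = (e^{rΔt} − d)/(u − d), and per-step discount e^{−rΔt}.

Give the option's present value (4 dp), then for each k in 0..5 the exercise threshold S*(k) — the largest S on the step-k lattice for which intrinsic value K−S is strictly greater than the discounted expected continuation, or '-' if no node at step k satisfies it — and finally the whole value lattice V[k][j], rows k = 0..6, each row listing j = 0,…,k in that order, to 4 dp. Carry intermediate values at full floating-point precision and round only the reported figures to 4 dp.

Δt=0.04550  u=1.04849  d=0.95375  q=0.50306  discount=0.99859
step 6 (expiry): payoffs max(K−S,0) = 18.9165 10.2141 0.6472 0.0000 0.0000 0.0000 0.0000
step 5: (k=5,j=0): S=91.8517, (K−S)⁺=14.6683, hold=14.5181 ⇒ V=14.6683 exercise | (k=5,j=1): S=100.9761, (K−S)⁺=5.5439, hold=5.3937 ⇒ V=5.5439 exercise | (k=5,j=2): S=111.0069, (K−S)⁺=0.0000, hold=0.3212 ⇒ V=0.3212 continue | (k=5,j=3): S=122.0341, (K−S)⁺=0.0000, hold=0.0000 ⇒ V=0.0000 continue | (k=5,j=4): S=134.1568, (K−S)⁺=0.0000, hold=0.0000 ⇒ V=0.0000 continue | (k=5,j=5): S=147.4837, (K−S)⁺=0.0000, hold=0.0000 ⇒ V=0.0000 continue  boundary S*=100.9761
step 4: (k=4,j=0): S=96.3059, (K−S)⁺=10.2141, hold=10.0639 ⇒ V=10.2141 exercise | (k=4,j=1): S=105.8728, (K−S)⁺=0.6472, hold=2.9124 ⇒ V=2.9124 continue | (k=4,j=2): S=116.3900, (K−S)⁺=0.0000, hold=0.1594 ⇒ V=0.1594 continue | (k=4,j=3): S=127.9520, (K−S)⁺=0.0000, hold=0.0000 ⇒ V=0.0000 continue | (k=4,j=4): S=140.6625, (K−S)⁺=0.0000, hold=0.0000 ⇒ V=0.0000 continue  boundary S*=96.3059
step 3: (k=3,j=0): S=100.9761, (K−S)⁺=5.5439, hold=6.5317 ⇒ V=6.5317 continue | (k=3,j=1): S=111.0069, (K−S)⁺=0.0000, hold=1.5253 ⇒ V=1.5253 continue | (k=3,j=2): S=122.0341, (K−S)⁺=0.0000, hold=0.0791 ⇒ V=0.0791 continue | (k=3,j=3): S=134.1568, (K−S)⁺=0.0000, hold=0.0000 ⇒ V=0.0000 continue  boundary S*=-
step 2: (k=2,j=0): S=105.8728, (K−S)⁺=0.6472, hold=4.0075 ⇒ V=4.0075 continue | (k=2,j=1): S=116.3900, (K−S)⁺=0.0000, hold=0.7967 ⇒ V=0.7967 continue | (k=2,j=2): S=127.9520, (K−S)⁺=0.0000, hold=0.0392 ⇒ V=0.0392 continue  boundary S*=-
step 1: (k=1,j=0): S=111.0069, (K−S)⁺=0.0000, hold=2.3889 ⇒ V=2.3889 continue | (k=1,j=1): S=122.0341, (K−S)⁺=0.0000, hold=0.4150 ⇒ V=0.4150 continue  boundary S*=-
step 0: (k=0,j=0): S=116.3900, (K−S)⁺=0.0000, hold=1.3940 ⇒ V=1.3940 continue  boundary S*=-

price = 1.3940
boundary = - - - - 96.3059 100.9761
tree:
1.3940
2.3889 0.4150
4.0075 0.7967 0.0392
6.5317 1.5253 0.0791 0.0000
10.2141 2.9124 0.1594 0.0000 0.0000
14.6683 5.5439 0.3212 0.0000 0.0000 0.0000
18.9165 10.2141 0.6472 0.0000 0.0000 0.0000 0.0000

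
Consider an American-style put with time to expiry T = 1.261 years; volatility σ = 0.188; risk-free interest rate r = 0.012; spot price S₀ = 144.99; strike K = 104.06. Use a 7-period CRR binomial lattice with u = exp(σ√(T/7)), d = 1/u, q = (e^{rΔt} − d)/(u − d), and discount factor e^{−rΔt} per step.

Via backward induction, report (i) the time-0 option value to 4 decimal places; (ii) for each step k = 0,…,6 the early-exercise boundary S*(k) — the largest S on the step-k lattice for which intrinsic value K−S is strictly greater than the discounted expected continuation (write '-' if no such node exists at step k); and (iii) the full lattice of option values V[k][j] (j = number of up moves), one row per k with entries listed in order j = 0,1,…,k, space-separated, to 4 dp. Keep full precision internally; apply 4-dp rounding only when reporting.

price = 0.5699
boundary = - - - - - - 89.8287
tree:
0.5699
1.0180 0.1127
1.7973 0.2230 0.0000
3.1266 0.4413 0.0000 0.0000
5.3363 0.8734 0.0000 0.0000 0.0000
8.8759 1.7285 0.0000 0.0000 0.0000 0.0000
14.2313 3.4208 0.0000 0.0000 0.0000 0.0000 0.0000
21.1205 6.7698 0.0000 0.0000 0.0000 0.0000 0.0000 0.0000

Δt=0.18014, u=1.08306, d=0.92331, q=0.49361, disc=e^(-rΔt)=0.99784
k=7 terminal: V=max(K-S,0) → 21.1205 6.7698 0.0000 0.0000 0.0000 0.0000 0.0000 0.0000
k=6: j=0 S=89.8287 intr=14.2313 cont=14.0065 V=14.2313[EX]; j=1 S=105.3714 intr=0.0000 cont=3.4208 V=3.4208[hold]; j=2 S=123.6034 intr=0.0000 cont=0.0000 V=0.0000[hold]; j=3 S=144.9900 intr=0.0000 cont=0.0000 V=0.0000[hold]; j=4 S=170.0770 intr=0.0000 cont=0.0000 V=0.0000[hold]; j=5 S=199.5047 intr=0.0000 cont=0.0000 V=0.0000[hold]; j=6 S=234.0242 intr=0.0000 cont=0.0000 V=0.0000[hold]  S*(6)=89.8287
k=5: j=0 S=97.2902 intr=6.7698 cont=8.8759 V=8.8759[hold]; j=1 S=114.1239 intr=0.0000 cont=1.7285 V=1.7285[hold]; j=2 S=133.8703 intr=0.0000 cont=0.0000 V=0.0000[hold]; j=3 S=157.0333 intr=0.0000 cont=0.0000 V=0.0000[hold]; j=4 S=184.2041 intr=0.0000 cont=0.0000 V=0.0000[hold]; j=5 S=216.0762 intr=0.0000 cont=0.0000 V=0.0000[hold]  S*(5)=-
k=4: j=0 S=105.3714 intr=0.0000 cont=5.3363 V=5.3363[hold]; j=1 S=123.6034 intr=0.0000 cont=0.8734 V=0.8734[hold]; j=2 S=144.9900 intr=0.0000 cont=0.0000 V=0.0000[hold]; j=3 S=170.0770 intr=0.0000 cont=0.0000 V=0.0000[hold]; j=4 S=199.5047 intr=0.0000 cont=0.0000 V=0.0000[hold]  S*(4)=-
k=3: j=0 S=114.1239 intr=0.0000 cont=3.1266 V=3.1266[hold]; j=1 S=133.8703 intr=0.0000 cont=0.4413 V=0.4413[hold]; j=2 S=157.0333 intr=0.0000 cont=0.0000 V=0.0000[hold]; j=3 S=184.2041 intr=0.0000 cont=0.0000 V=0.0000[hold]  S*(3)=-
k=2: j=0 S=123.6034 intr=0.0000 cont=1.7973 V=1.7973[hold]; j=1 S=144.9900 intr=0.0000 cont=0.2230 V=0.2230[hold]; j=2 S=170.0770 intr=0.0000 cont=0.0000 V=0.0000[hold]  S*(2)=-
k=1: j=0 S=133.8703 intr=0.0000 cont=1.0180 V=1.0180[hold]; j=1 S=157.0333 intr=0.0000 cont=0.1127 V=0.1127[hold]  S*(1)=-
k=0: j=0 S=144.9900 intr=0.0000 cont=0.5699 V=0.5699[hold]  S*(0)=-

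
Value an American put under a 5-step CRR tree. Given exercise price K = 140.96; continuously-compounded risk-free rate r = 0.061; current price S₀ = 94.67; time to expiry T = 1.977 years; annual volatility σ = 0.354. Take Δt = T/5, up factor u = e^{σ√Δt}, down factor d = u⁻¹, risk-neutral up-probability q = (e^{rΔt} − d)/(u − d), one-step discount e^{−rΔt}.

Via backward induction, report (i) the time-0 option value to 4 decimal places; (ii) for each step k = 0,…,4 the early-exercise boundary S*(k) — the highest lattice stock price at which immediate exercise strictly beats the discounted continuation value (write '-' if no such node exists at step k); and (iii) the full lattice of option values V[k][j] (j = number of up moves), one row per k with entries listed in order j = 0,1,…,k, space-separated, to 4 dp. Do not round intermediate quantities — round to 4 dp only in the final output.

price = 46.7893
boundary = - 75.7773 94.6700 75.7773 94.6700
tree:
46.7893
65.1827 30.6087
80.3051 46.2900 16.3600
92.4096 65.1827 28.0449 5.4271
102.0985 80.3051 46.2900 11.0961 0.0000
109.8538 92.4096 65.1827 22.6870 0.0000 0.0000

Δt=0.39540, u=1.24932, d=0.80044, q=0.49896, disc=e^(-rΔt)=0.97617
k=5 terminal: V=max(K-S,0) → 109.8538 92.4096 65.1827 22.6870 0.0000 0.0000
k=4: j=0 S=38.8615 intr=102.0985 cont=98.7393 V=102.0985[EX]; j=1 S=60.6549 intr=80.3051 cont=76.9459 V=80.3051[EX]; j=2 S=94.6700 intr=46.2900 cont=42.9308 V=46.2900[EX]; j=3 S=147.7606 intr=0.0000 cont=11.0961 V=11.0961[hold]; j=4 S=230.6243 intr=0.0000 cont=0.0000 V=0.0000[hold]  S*(4)=94.6700
k=3: j=0 S=48.5504 intr=92.4096 cont=89.0504 V=92.4096[EX]; j=1 S=75.7773 intr=65.1827 cont=61.8235 V=65.1827[EX]; j=2 S=118.2730 intr=22.6870 cont=28.0449 V=28.0449[hold]; j=3 S=184.6001 intr=0.0000 cont=5.4271 V=5.4271[hold]  S*(3)=75.7773
k=2: j=0 S=60.6549 intr=80.3051 cont=76.9459 V=80.3051[EX]; j=1 S=94.6700 intr=46.2900 cont=45.5405 V=46.2900[EX]; j=2 S=147.7606 intr=0.0000 cont=16.3600 V=16.3600[hold]  S*(2)=94.6700
k=1: j=0 S=75.7773 intr=65.1827 cont=61.8235 V=65.1827[EX]; j=1 S=118.2730 intr=22.6870 cont=30.6087 V=30.6087[hold]  S*(1)=75.7773
k=0: j=0 S=94.6700 intr=46.2900 cont=46.7893 V=46.7893[hold]  S*(0)=-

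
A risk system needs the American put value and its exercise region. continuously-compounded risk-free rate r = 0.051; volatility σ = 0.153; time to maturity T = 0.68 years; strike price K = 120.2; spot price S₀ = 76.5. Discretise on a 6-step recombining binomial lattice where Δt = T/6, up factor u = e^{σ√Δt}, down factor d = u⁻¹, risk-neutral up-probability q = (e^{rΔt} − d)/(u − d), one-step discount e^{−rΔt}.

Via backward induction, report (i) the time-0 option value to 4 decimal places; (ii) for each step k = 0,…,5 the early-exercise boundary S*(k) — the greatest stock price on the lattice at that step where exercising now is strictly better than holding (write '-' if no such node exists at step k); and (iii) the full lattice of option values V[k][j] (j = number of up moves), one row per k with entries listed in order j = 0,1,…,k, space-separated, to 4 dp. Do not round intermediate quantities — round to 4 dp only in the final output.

price = 43.7000
boundary = 76.5000 80.5436 84.8009 89.2832 94.0024 98.9711
tree:
43.7000
47.5406 39.6564
51.1883 43.7000 35.3991
54.6529 47.5406 39.6564 30.9168
57.9436 51.1883 43.7000 35.3991 26.1976
61.0691 54.6529 47.5406 39.6564 30.9168 21.2289
64.0377 57.9436 51.1883 43.7000 35.3991 26.1976 15.9976

params: Δt=0.11333 u=1.05286 d=0.94980 q=0.54337 e^(-rΔt)=0.99424
t_6 payoffs: 64.0377 57.9436 51.1883 43.7000 35.3991 26.1976 15.9976
t_5: node(5,0) S=59.1309 payoff=61.0691 vs cont=60.3764 → 61.0691 [stop]  node(5,1) S=65.5471 payoff=54.6529 vs cont=53.9602 → 54.6529 [stop]  node(5,2) S=72.6594 payoff=47.5406 vs cont=46.8478 → 47.5406 [stop]  node(5,3) S=80.5436 payoff=39.6564 vs cont=38.9637 → 39.6564 [stop]  node(5,4) S=89.2832 payoff=30.9168 vs cont=30.2241 → 30.9168 [stop]  node(5,5) S=98.9711 payoff=21.2289 vs cont=20.5361 → 21.2289 [stop]  ⇒ S*(5)=98.9711
t_4: node(4,0) S=62.2564 payoff=57.9436 vs cont=57.2509 → 57.9436 [stop]  node(4,1) S=69.0117 payoff=51.1883 vs cont=50.4956 → 51.1883 [stop]  node(4,2) S=76.5000 payoff=43.7000 vs cont=43.0072 → 43.7000 [stop]  node(4,3) S=84.8009 payoff=35.3991 vs cont=34.7064 → 35.3991 [stop]  node(4,4) S=94.0024 payoff=26.1976 vs cont=25.5048 → 26.1976 [stop]  ⇒ S*(4)=94.0024
t_3: node(3,0) S=65.5471 payoff=54.6529 vs cont=53.9602 → 54.6529 [stop]  node(3,1) S=72.6594 payoff=47.5406 vs cont=46.8478 → 47.5406 [stop]  node(3,2) S=80.5436 payoff=39.6564 vs cont=38.9637 → 39.6564 [stop]  node(3,3) S=89.2832 payoff=30.9168 vs cont=30.2241 → 30.9168 [stop]  ⇒ S*(3)=89.2832
t_2: node(2,0) S=69.0117 payoff=51.1883 vs cont=50.4956 → 51.1883 [stop]  node(2,1) S=76.5000 payoff=43.7000 vs cont=43.0072 → 43.7000 [stop]  node(2,2) S=84.8009 payoff=35.3991 vs cont=34.7064 → 35.3991 [stop]  ⇒ S*(2)=84.8009
t_1: node(1,0) S=72.6594 payoff=47.5406 vs cont=46.8478 → 47.5406 [stop]  node(1,1) S=80.5436 payoff=39.6564 vs cont=38.9637 → 39.6564 [stop]  ⇒ S*(1)=80.5436
t_0: node(0,0) S=76.5000 payoff=43.7000 vs cont=43.0072 → 43.7000 [stop]  ⇒ S*(0)=76.5000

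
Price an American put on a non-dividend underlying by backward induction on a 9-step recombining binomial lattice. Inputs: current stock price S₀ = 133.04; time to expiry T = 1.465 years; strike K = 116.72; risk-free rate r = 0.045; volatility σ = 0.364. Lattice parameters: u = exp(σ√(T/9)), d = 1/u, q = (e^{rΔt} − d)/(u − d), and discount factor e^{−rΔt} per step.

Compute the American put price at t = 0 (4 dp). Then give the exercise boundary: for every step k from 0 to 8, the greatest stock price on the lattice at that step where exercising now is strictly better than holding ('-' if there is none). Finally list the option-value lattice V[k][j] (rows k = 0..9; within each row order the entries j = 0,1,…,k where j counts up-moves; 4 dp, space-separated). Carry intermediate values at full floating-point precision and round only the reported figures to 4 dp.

price = 11.6487
boundary = - - - - 73.9372 63.8386 73.9372 85.6333 99.1797
tree:
11.6487
16.8858 6.3358
23.8073 9.8867 2.7099
32.5051 15.0508 4.6239 0.7450
42.7828 22.2240 7.7601 1.4069 0.0626
52.8814 31.5876 12.7460 2.6520 0.1233 0.0000
61.6007 42.7828 20.3311 4.9891 0.2426 0.0000 0.0000
69.1291 52.8814 31.0867 9.3658 0.4777 0.0000 0.0000 0.0000
75.6293 61.6007 42.7828 17.5403 0.9403 0.0000 0.0000 0.0000 0.0000
81.2416 69.1291 52.8814 31.0867 1.8511 0.0000 0.0000 0.0000 0.0000 0.0000

params: Δt=0.16278 u=1.15819 d=0.86342 q=0.48829 e^(-rΔt)=0.99270
t_9 payoffs: 81.2416 69.1291 52.8814 31.0867 1.8511 0.0000 0.0000 0.0000 0.0000 0.0000
t_8: node(8,0) S=41.0907 payoff=75.6293 vs cont=74.7774 → 75.6293 [stop]  node(8,1) S=55.1193 payoff=61.6007 vs cont=60.7489 → 61.6007 [stop]  node(8,2) S=73.9372 payoff=42.7828 vs cont=41.9310 → 42.7828 [stop]  node(8,3) S=99.1797 payoff=17.5403 vs cont=16.6885 → 17.5403 [stop]  node(8,4) S=133.0400 payoff=0.0000 vs cont=0.9403 → 0.9403 [wait]  node(8,5) S=178.4604 payoff=0.0000 vs cont=0.0000 → 0.0000 [wait]  node(8,6) S=239.3875 payoff=0.0000 vs cont=0.0000 → 0.0000 [wait]  node(8,7) S=321.1154 payoff=0.0000 vs cont=0.0000 → 0.0000 [wait]  node(8,8) S=430.7455 payoff=0.0000 vs cont=0.0000 → 0.0000 [wait]  ⇒ S*(8)=99.1797
t_7: node(7,0) S=47.5909 payoff=69.1291 vs cont=68.2773 → 69.1291 [stop]  node(7,1) S=63.8386 payoff=52.8814 vs cont=52.0296 → 52.8814 [stop]  node(7,2) S=85.6333 payoff=31.0867 vs cont=30.2348 → 31.0867 [stop]  node(7,3) S=114.8689 payoff=1.8511 vs cont=9.3658 → 9.3658 [wait]  node(7,4) S=154.0856 payoff=0.0000 vs cont=0.4777 → 0.4777 [wait]  node(7,5) S=206.6911 payoff=0.0000 vs cont=0.0000 → 0.0000 [wait]  node(7,6) S=277.2562 payoff=0.0000 vs cont=0.0000 → 0.0000 [wait]  node(7,7) S=371.9126 payoff=0.0000 vs cont=0.0000 → 0.0000 [wait]  ⇒ S*(7)=85.6333
t_6: node(6,0) S=55.1193 payoff=61.6007 vs cont=60.7489 → 61.6007 [stop]  node(6,1) S=73.9372 payoff=42.7828 vs cont=41.9310 → 42.7828 [stop]  node(6,2) S=99.1797 payoff=17.5403 vs cont=20.3311 → 20.3311 [wait]  node(6,3) S=133.0400 payoff=0.0000 vs cont=4.9891 → 4.9891 [wait]  node(6,4) S=178.4604 payoff=0.0000 vs cont=0.2426 → 0.2426 [wait]  node(6,5) S=239.3875 payoff=0.0000 vs cont=0.0000 → 0.0000 [wait]  node(6,6) S=321.1154 payoff=0.0000 vs cont=0.0000 → 0.0000 [wait]  ⇒ S*(6)=73.9372
t_5: node(5,0) S=63.8386 payoff=52.8814 vs cont=52.0296 → 52.8814 [stop]  node(5,1) S=85.6333 payoff=31.0867 vs cont=31.5876 → 31.5876 [wait]  node(5,2) S=114.8689 payoff=1.8511 vs cont=12.7460 → 12.7460 [wait]  node(5,3) S=154.0856 payoff=0.0000 vs cont=2.6520 → 2.6520 [wait]  node(5,4) S=206.6911 payoff=0.0000 vs cont=0.1233 → 0.1233 [wait]  node(5,5) S=277.2562 payoff=0.0000 vs cont=0.0000 → 0.0000 [wait]  ⇒ S*(5)=63.8386
t_4: node(4,0) S=73.9372 payoff=42.7828 vs cont=42.1738 → 42.7828 [stop]  node(4,1) S=99.1797 payoff=17.5403 vs cont=22.2240 → 22.2240 [wait]  node(4,2) S=133.0400 payoff=0.0000 vs cont=7.7601 → 7.7601 [wait]  node(4,3) S=178.4604 payoff=0.0000 vs cont=1.4069 → 1.4069 [wait]  node(4,4) S=239.3875 payoff=0.0000 vs cont=0.0626 → 0.0626 [wait]  ⇒ S*(4)=73.9372
t_3: node(3,0) S=85.6333 payoff=31.0867 vs cont=32.5051 → 32.5051 [wait]  node(3,1) S=114.8689 payoff=1.8511 vs cont=15.0508 → 15.0508 [wait]  node(3,2) S=154.0856 payoff=0.0000 vs cont=4.6239 → 4.6239 [wait]  node(3,3) S=206.6911 payoff=0.0000 vs cont=0.7450 → 0.7450 [wait]  ⇒ S*(3)=-
t_2: node(2,0) S=99.1797 payoff=17.5403 vs cont=23.8073 → 23.8073 [wait]  node(2,1) S=133.0400 payoff=0.0000 vs cont=9.8867 → 9.8867 [wait]  node(2,2) S=178.4604 payoff=0.0000 vs cont=2.7099 → 2.7099 [wait]  ⇒ S*(2)=-
t_1: node(1,0) S=114.8689 payoff=1.8511 vs cont=16.8858 → 16.8858 [wait]  node(1,1) S=154.0856 payoff=0.0000 vs cont=6.3358 → 6.3358 [wait]  ⇒ S*(1)=-
t_0: node(0,0) S=133.0400 payoff=0.0000 vs cont=11.6487 → 11.6487 [wait]  ⇒ S*(0)=-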